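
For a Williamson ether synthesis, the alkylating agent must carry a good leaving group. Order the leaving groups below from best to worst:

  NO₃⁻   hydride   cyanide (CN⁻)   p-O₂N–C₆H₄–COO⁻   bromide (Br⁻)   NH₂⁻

bromide (Br⁻) > NO₃⁻ > p-O₂N–C₆H₄–COO⁻ > cyanide (CN⁻) > hydride > NH₂⁻

bromide (Br⁻): pKₐ(HBr) ≈ -9
NO₃⁻: pKₐ(HNO₃) ≈ -1.3
p-O₂N–C₆H₄–COO⁻: pKₐ(p-nitrobenzoic acid) ≈ 3.4
cyanide (CN⁻): pKₐ(HCN) ≈ 9.2
hydride: pKₐ(H₂) ≈ 36
NH₂⁻: pKₐ(NH₃) ≈ 38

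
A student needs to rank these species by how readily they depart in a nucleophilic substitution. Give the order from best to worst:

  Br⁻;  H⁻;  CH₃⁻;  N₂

N₂ > Br⁻ > H⁻ > CH₃⁻

The more stable X⁻ (or X) is on its own — i.e. the weaker a base it is — the better a leaving group it makes.
N₂: no meaningful conjugate acid; N₂ departs as an exceptionally stable neutral molecule
Br⁻: pKₐ(HBr) ≈ -9
H⁻: pKₐ(H₂) ≈ 36
CH₃⁻: pKₐ(CH₄) ≈ 48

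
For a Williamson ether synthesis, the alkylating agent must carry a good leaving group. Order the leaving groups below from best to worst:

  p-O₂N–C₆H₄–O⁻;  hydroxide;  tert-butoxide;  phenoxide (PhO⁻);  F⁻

F⁻ > p-O₂N–C₆H₄–O⁻ > phenoxide (PhO⁻) > hydroxide > tert-butoxide

F⁻: pKₐ(HF) ≈ 3.2
p-O₂N–C₆H₄–O⁻: pKₐ(p-nitrophenol) ≈ 7.2 — nitro group delocalises the charge; the classic chromogenic LG
phenoxide (PhO⁻): pKₐ(C₆H₅OH (phenol)) ≈ 10 — resonance into the ring helps, but still a poor LG
hydroxide: pKₐ(H₂O) ≈ 15.7
tert-butoxide: pKₐ(t-BuOH) ≈ 18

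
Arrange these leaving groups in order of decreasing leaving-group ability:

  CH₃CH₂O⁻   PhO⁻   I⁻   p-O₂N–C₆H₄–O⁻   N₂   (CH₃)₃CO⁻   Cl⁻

N₂ > I⁻ > Cl⁻ > p-O₂N–C₆H₄–O⁻ > PhO⁻ > CH₃CH₂O⁻ > (CH₃)₃CO⁻

The more stable X⁻ (or X) is on its own — i.e. the weaker a base it is — the better a leaving group it makes.
N₂: no meaningful conjugate acid; N₂ departs as an exceptionally stable neutral molecule
I⁻: pKₐ(HI) ≈ -10 — large, highly polarisable; very weak base
Cl⁻: pKₐ(HCl) ≈ -7
p-O₂N–C₆H₄–O⁻: pKₐ(p-nitrophenol) ≈ 7.2
PhO⁻: pKₐ(C₆H₅OH (phenol)) ≈ 10 — resonance into the ring helps, but still a poor LG
CH₃CH₂O⁻: pKₐ(CH₃CH₂OH) ≈ 16
(CH₃)₃CO⁻: pKₐ(t-BuOH) ≈ 18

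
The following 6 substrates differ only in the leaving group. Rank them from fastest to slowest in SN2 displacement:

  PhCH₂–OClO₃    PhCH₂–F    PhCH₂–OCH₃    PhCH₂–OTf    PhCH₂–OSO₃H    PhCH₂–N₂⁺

The skeletons are identical, so relative rate is governed entirely by leaving-group ability.
Leaving-group ability tracks the stability of the departed species; conjugate-acid pKₐ is the usual yardstick (lower pKₐ → better LG).
PhCH₂–N₂⁺ loses N₂: no meaningful conjugate acid; N₂ departs as an exceptionally stable neutral molecule
PhCH₂–OTf loses OTf⁻: pKₐ(CF₃SO₃H (triflic acid)) ≈ -14
PhCH₂–OClO₃ loses ClO₄⁻: pKₐ(HClO₄) ≈ -10
PhCH₂–OSO₃H loses HSO₄⁻: pKₐ(H₂SO₄) ≈ -3
PhCH₂–F loses F⁻: pKₐ(HF) ≈ 3.2
PhCH₂–OCH₃ loses CH₃O⁻: pKₐ(CH₃OH) ≈ 15.5

PhCH₂–N₂⁺ > PhCH₂–OTf > PhCH₂–OClO₃ > PhCH₂–OSO₃H > PhCH₂–F > PhCH₂–OCH₃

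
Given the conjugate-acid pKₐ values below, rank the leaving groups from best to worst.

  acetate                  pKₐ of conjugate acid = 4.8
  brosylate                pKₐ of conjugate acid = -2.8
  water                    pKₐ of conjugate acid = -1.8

brosylate > water > acetate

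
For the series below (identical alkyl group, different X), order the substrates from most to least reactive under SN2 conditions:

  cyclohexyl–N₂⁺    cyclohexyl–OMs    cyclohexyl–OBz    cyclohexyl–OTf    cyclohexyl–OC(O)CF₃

With the same alkyl group throughout, only the leaving group differentiates the rates.
Rank by basicity of the departing species: weakest base leaves most easily.
cyclohexyl–N₂⁺ loses N₂: no meaningful conjugate acid; N₂ departs as an exceptionally stable neutral molecule
cyclohexyl–OTf loses OTf⁻: pKₐ(CF₃SO₃H (triflic acid)) ≈ -14
cyclohexyl–OMs loses OMs⁻: pKₐ(CH₃SO₃H (MsOH)) ≈ -1.9
cyclohexyl–OC(O)CF₃ loses CF₃COO⁻: pKₐ(CF₃COOH) ≈ 0.2
cyclohexyl–OBz loses PhCOO⁻: pKₐ(C₆H₅COOH) ≈ 4.2

cyclohexyl–N₂⁺ > cyclohexyl–OTf > cyclohexyl–OMs > cyclohexyl–OC(O)CF₃ > cyclohexyl–OBz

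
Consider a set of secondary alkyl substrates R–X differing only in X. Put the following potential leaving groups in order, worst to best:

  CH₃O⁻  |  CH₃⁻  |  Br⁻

Br⁻: pKₐ(HBr) ≈ -9
CH₃O⁻: pKₐ(CH₃OH) ≈ 15.5
CH₃⁻: pKₐ(CH₄) ≈ 48
Reversing gives the worst-to-best order requested.

CH₃⁻ < CH₃O⁻ < Br⁻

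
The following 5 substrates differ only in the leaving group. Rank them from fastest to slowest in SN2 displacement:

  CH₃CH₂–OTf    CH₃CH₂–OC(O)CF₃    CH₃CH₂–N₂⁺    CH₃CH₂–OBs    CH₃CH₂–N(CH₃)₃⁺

With the same alkyl group throughout, only the leaving group differentiates the rates.
A good leaving group is a weak base: the lower the pKₐ of its conjugate acid, the more readily it departs.
CH₃CH₂–N₂⁺ loses N₂: no meaningful conjugate acid; N₂ departs as an exceptionally stable neutral molecule
CH₃CH₂–OTf loses OTf⁻: pKₐ(CF₃SO₃H (triflic acid)) ≈ -14
CH₃CH₂–OBs loses OBs⁻: pKₐ(p-BrC₆H₄SO₃H) ≈ -2.8
CH₃CH₂–OC(O)CF₃ loses CF₃COO⁻: pKₐ(CF₃COOH) ≈ 0.2
CH₃CH₂–N(CH₃)₃⁺ loses NR'₃: pKₐ(R'₃NH⁺) ≈ 10.7

CH₃CH₂–N₂⁺ > CH₃CH₂–OTf > CH₃CH₂–OBs > CH₃CH₂–OC(O)CF₃ > CH₃CH₂–N(CH₃)₃⁺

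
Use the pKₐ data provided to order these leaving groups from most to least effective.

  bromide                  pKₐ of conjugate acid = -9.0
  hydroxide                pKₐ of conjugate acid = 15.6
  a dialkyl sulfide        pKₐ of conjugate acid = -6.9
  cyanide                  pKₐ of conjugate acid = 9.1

bromide > a dialkyl sulfide > cyanide > hydroxide

Lower conjugate-acid pKₐ ⇒ weaker base ⇒ better leaving group.
Sorting by the given values: bromide (-9.0), a dialkyl sulfide (-6.9), cyanide (9.1), hydroxide (15.6).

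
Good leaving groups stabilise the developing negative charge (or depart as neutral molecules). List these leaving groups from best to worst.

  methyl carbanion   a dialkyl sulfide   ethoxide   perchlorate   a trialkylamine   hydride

perchlorate > a dialkyl sulfide > a trialkylamine > ethoxide > hydride > methyl carbanion

perchlorate: pKₐ(HClO₄) ≈ -10
a dialkyl sulfide: pKₐ(R'₂SH⁺) ≈ -7
a trialkylamine: pKₐ(R'₃NH⁺) ≈ 10.7
ethoxide: pKₐ(CH₃CH₂OH) ≈ 16
hydride: pKₐ(H₂) ≈ 36
methyl carbanion: pKₐ(CH₄) ≈ 48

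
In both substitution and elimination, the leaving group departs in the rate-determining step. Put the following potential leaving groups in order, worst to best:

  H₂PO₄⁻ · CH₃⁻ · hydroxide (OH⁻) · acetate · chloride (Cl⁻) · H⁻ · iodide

A good leaving group is a weak base: the lower the pKₐ of its conjugate acid, the more readily it departs.
iodide: pKₐ(HI) ≈ -10
chloride (Cl⁻): pKₐ(HCl) ≈ -7
H₂PO₄⁻: pKₐ(H₃PO₄) ≈ 2.1
acetate: pKₐ(CH₃COOH) ≈ 4.8
hydroxide (OH⁻): pKₐ(H₂O) ≈ 15.7
H⁻: pKₐ(H₂) ≈ 36
CH₃⁻: pKₐ(CH₄) ≈ 48
The question asks for worst first, so the sequence is read in increasing leaving-group ability.

CH₃⁻ < H⁻ < hydroxide (OH⁻) < acetate < H₂PO₄⁻ < chloride (Cl⁻) < iodide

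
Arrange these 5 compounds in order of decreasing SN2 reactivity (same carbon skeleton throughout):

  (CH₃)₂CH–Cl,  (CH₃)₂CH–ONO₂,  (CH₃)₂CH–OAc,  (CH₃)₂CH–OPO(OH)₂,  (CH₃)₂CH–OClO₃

Same R in every case — rank the leaving groups.
Rank by basicity of the departing species: weakest base leaves most easily.
(CH₃)₂CH–OClO₃ loses ClO₄⁻: pKₐ(HClO₄) ≈ -10
(CH₃)₂CH–Cl loses Cl⁻: pKₐ(HCl) ≈ -7
(CH₃)₂CH–ONO₂ loses NO₃⁻: pKₐ(HNO₃) ≈ -1.3
(CH₃)₂CH–OPO(OH)₂ loses H₂PO₄⁻: pKₐ(H₃PO₄) ≈ 2.1
(CH₃)₂CH–OAc loses AcO⁻: pKₐ(CH₃COOH) ≈ 4.8

(CH₃)₂CH–OClO₃ > (CH₃)₂CH–Cl > (CH₃)₂CH–ONO₂ > (CH₃)₂CH–OPO(OH)₂ > (CH₃)₂CH–OAc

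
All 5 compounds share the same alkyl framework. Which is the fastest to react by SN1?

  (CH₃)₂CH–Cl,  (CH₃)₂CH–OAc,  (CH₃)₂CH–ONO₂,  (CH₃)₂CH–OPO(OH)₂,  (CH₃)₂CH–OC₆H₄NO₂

The skeletons are identical, so relative rate is governed entirely by leaving-group ability.
Rank by basicity of the departing species: weakest base leaves most easily.
(CH₃)₂CH–Cl loses Cl⁻: pKₐ(HCl) ≈ -7
(CH₃)₂CH–ONO₂ loses NO₃⁻: pKₐ(HNO₃) ≈ -1.3
(CH₃)₂CH–OPO(OH)₂ loses H₂PO₄⁻: pKₐ(H₃PO₄) ≈ 2.1
(CH₃)₂CH–OAc loses AcO⁻: pKₐ(CH₃COOH) ≈ 4.8
(CH₃)₂CH–OC₆H₄NO₂ loses p-O₂N–C₆H₄–O⁻: pKₐ(p-nitrophenol) ≈ 7.2

(CH₃)₂CH–Cl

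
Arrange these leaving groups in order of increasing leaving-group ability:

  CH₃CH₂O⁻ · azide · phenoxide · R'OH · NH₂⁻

NH₂⁻ < CH₃CH₂O⁻ < phenoxide < azide < R'OH

A good leaving group is a weak base: the lower the pKₐ of its conjugate acid, the more readily it departs.
R'OH: pKₐ(R'OH₂⁺) ≈ -2.4 — neutral; leaves from a protonated ether (an oxonium ion, R–O(H)R'⁺)
azide: pKₐ(HN₃) ≈ 4.7
phenoxide: pKₐ(C₆H₅OH (phenol)) ≈ 10 — resonance into the ring helps, but still a poor LG
CH₃CH₂O⁻: pKₐ(CH₃CH₂OH) ≈ 16 — strong base; alkoxides do not leave unassisted
NH₂⁻: pKₐ(NH₃) ≈ 38 — extremely strong base; never a leaving group
The question asks for worst first, so the sequence is read in increasing leaving-group ability.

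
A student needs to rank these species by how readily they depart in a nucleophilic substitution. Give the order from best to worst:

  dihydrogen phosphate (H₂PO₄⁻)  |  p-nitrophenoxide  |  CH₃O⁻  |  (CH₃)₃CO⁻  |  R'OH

R'OH > dihydrogen phosphate (H₂PO₄⁻) > p-nitrophenoxide > CH₃O⁻ > (CH₃)₃CO⁻

Leaving-group ability tracks the stability of the departed species; conjugate-acid pKₐ is the usual yardstick (lower pKₐ → better LG).
R'OH: pKₐ(R'OH₂⁺) ≈ -2.4
dihydrogen phosphate (H₂PO₄⁻): pKₐ(H₃PO₄) ≈ 2.1
p-nitrophenoxide: pKₐ(p-nitrophenol) ≈ 7.2
CH₃O⁻: pKₐ(CH₃OH) ≈ 15.5
(CH₃)₃CO⁻: pKₐ(t-BuOH) ≈ 18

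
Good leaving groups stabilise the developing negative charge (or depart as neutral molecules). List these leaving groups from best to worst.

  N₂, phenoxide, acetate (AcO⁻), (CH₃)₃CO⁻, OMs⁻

Rank by basicity of the departing species: weakest base leaves most easily.
N₂: no meaningful conjugate acid; N₂ departs as an exceptionally stable neutral molecule
OMs⁻: pKₐ(CH₃SO₃H (MsOH)) ≈ -1.9
acetate (AcO⁻): pKₐ(CH₃COOH) ≈ 4.8 — resonance-stabilised but still a weak base
phenoxide: pKₐ(C₆H₅OH (phenol)) ≈ 10
(CH₃)₃CO⁻: pKₐ(t-BuOH) ≈ 18 — bulky, strongly basic alkoxide

N₂ > OMs⁻ > acetate (AcO⁻) > phenoxide > (CH₃)₃CO⁻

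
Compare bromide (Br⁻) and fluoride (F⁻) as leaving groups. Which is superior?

bromide (Br⁻) is the better leaving group.
pKₐ(HBr) ≈ -9 versus pKₐ(HF) ≈ 3.2: bromide (Br⁻) is the much weaker base.
Weak base; good leaving group.

bromide (Br⁻)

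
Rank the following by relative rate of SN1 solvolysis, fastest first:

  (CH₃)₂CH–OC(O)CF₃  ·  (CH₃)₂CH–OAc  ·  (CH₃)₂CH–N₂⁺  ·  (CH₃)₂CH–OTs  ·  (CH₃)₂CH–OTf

(CH₃)₂CH–N₂⁺ > (CH₃)₂CH–OTf > (CH₃)₂CH–OTs > (CH₃)₂CH–OC(O)CF₃ > (CH₃)₂CH–OAc

Identical carbon frameworks mean the comparison reduces to leaving-group quality.
Leaving-group ability tracks the stability of the departed species; conjugate-acid pKₐ is the usual yardstick (lower pKₐ → better LG).
(CH₃)₂CH–N₂⁺ loses N₂: no meaningful conjugate acid; N₂ departs as an exceptionally stable neutral molecule
(CH₃)₂CH–OTf loses OTf⁻: pKₐ(CF₃SO₃H (triflic acid)) ≈ -14
(CH₃)₂CH–OTs loses OTs⁻: pKₐ(p-CH₃C₆H₄SO₃H (TsOH)) ≈ -2.8
(CH₃)₂CH–OC(O)CF₃ loses CF₃COO⁻: pKₐ(CF₃COOH) ≈ 0.2
(CH₃)₂CH–OAc loses AcO⁻: pKₐ(CH₃COOH) ≈ 4.8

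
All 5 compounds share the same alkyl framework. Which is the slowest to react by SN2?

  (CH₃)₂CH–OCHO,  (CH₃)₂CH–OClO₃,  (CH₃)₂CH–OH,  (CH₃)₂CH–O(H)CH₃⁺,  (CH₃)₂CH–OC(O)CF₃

(CH₃)₂CH–OH

Same R in every case — rank the leaving groups.
Rank by basicity of the departing species: weakest base leaves most easily.
(CH₃)₂CH–OClO₃ loses ClO₄⁻: pKₐ(HClO₄) ≈ -10
(CH₃)₂CH–O(H)CH₃⁺ loses R'OH: pKₐ(R'OH₂⁺) ≈ -2.4
(CH₃)₂CH–OC(O)CF₃ loses CF₃COO⁻: pKₐ(CF₃COOH) ≈ 0.2
(CH₃)₂CH–OCHO loses HCOO⁻: pKₐ(HCOOH) ≈ 3.8
(CH₃)₂CH–OH loses OH⁻: pKₐ(H₂O) ≈ 15.7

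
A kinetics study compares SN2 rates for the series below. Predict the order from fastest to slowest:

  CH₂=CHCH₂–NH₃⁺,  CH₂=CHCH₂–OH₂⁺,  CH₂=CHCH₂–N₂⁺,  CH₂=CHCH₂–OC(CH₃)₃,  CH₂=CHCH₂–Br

CH₂=CHCH₂–N₂⁺ > CH₂=CHCH₂–Br > CH₂=CHCH₂–OH₂⁺ > CH₂=CHCH₂–NH₃⁺ > CH₂=CHCH₂–OC(CH₃)₃

Identical carbon frameworks mean the comparison reduces to leaving-group quality.
Leaving-group ability tracks the stability of the departed species; conjugate-acid pKₐ is the usual yardstick (lower pKₐ → better LG).
CH₂=CHCH₂–N₂⁺ loses N₂: no meaningful conjugate acid; N₂ departs as an exceptionally stable neutral molecule
CH₂=CHCH₂–Br loses Br⁻: pKₐ(HBr) ≈ -9
CH₂=CHCH₂–OH₂⁺ loses H₂O: pKₐ(H₃O⁺) ≈ -1.7
CH₂=CHCH₂–NH₃⁺ loses NH₃: pKₐ(NH₄⁺) ≈ 9.2
CH₂=CHCH₂–OC(CH₃)₃ loses (CH₃)₃CO⁻: pKₐ(t-BuOH) ≈ 18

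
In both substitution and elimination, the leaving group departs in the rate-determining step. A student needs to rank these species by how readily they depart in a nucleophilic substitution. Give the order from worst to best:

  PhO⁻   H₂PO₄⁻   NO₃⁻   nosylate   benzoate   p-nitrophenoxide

nosylate: pKₐ(p-O₂NC₆H₄SO₃H) ≈ -3.5 — p-nitro group further stabilises the sulfonate
NO₃⁻: pKₐ(HNO₃) ≈ -1.3
H₂PO₄⁻: pKₐ(H₃PO₄) ≈ 2.1 — moderate base; biological leaving group after further activation
benzoate: pKₐ(C₆H₅COOH) ≈ 4.2
p-nitrophenoxide: pKₐ(p-nitrophenol) ≈ 7.2 — nitro group delocalises the charge; the classic chromogenic LG
PhO⁻: pKₐ(C₆H₅OH (phenol)) ≈ 10
Reversing gives the worst-to-best order requested.

PhO⁻ < p-nitrophenoxide < benzoate < H₂PO₄⁻ < NO₃⁻ < nosylate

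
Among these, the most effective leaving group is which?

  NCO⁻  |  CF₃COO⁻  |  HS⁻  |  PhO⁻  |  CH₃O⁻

CF₃COO⁻: pKₐ(CF₃COOH) ≈ 0.2
NCO⁻: pKₐ(HOCN) ≈ 3.5
HS⁻: pKₐ(H₂S) ≈ 7
PhO⁻: pKₐ(C₆H₅OH (phenol)) ≈ 10
CH₃O⁻: pKₐ(CH₃OH) ≈ 15.5

CF₃COO⁻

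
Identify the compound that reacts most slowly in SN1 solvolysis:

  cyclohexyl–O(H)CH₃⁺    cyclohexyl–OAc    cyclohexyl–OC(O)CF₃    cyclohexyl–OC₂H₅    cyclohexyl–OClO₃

cyclohexyl–OC₂H₅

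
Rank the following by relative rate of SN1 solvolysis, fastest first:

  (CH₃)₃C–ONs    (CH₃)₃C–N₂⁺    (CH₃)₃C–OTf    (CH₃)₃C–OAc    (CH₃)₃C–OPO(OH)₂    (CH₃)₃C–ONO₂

(CH₃)₃C–N₂⁺ > (CH₃)₃C–OTf > (CH₃)₃C–ONs > (CH₃)₃C–ONO₂ > (CH₃)₃C–OPO(OH)₂ > (CH₃)₃C–OAc

With the same alkyl group throughout, only the leaving group differentiates the rates.
Leaving-group ability tracks the stability of the departed species; conjugate-acid pKₐ is the usual yardstick (lower pKₐ → better LG).
(CH₃)₃C–N₂⁺ loses N₂: no meaningful conjugate acid; N₂ departs as an exceptionally stable neutral molecule
(CH₃)₃C–OTf loses OTf⁻: pKₐ(CF₃SO₃H (triflic acid)) ≈ -14
(CH₃)₃C–ONs loses ONs⁻: pKₐ(p-O₂NC₆H₄SO₃H) ≈ -3.5
(CH₃)₃C–ONO₂ loses NO₃⁻: pKₐ(HNO₃) ≈ -1.3
(CH₃)₃C–OPO(OH)₂ loses H₂PO₄⁻: pKₐ(H₃PO₄) ≈ 2.1
(CH₃)₃C–OAc loses AcO⁻: pKₐ(CH₃COOH) ≈ 4.8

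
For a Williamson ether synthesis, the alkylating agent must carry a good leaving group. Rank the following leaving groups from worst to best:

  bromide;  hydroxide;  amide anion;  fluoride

amide anion < hydroxide < fluoride < bromide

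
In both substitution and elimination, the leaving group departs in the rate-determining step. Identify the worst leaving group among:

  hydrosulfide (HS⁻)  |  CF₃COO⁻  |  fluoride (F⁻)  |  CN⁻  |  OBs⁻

CN⁻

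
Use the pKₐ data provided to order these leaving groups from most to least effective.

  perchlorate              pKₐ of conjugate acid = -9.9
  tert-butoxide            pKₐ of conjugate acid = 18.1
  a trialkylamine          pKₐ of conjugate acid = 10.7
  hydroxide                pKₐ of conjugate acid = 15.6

perchlorate > a trialkylamine > hydroxide > tert-butoxide

Lower conjugate-acid pKₐ ⇒ weaker base ⇒ better leaving group.
Sorting by the given values: perchlorate (-9.9), a trialkylamine (10.7), hydroxide (15.6), tert-butoxide (18.1).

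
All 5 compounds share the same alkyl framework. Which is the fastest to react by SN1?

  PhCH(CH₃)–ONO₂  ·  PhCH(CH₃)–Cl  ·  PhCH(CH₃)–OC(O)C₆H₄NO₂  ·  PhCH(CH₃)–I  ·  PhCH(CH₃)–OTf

PhCH(CH₃)–OTf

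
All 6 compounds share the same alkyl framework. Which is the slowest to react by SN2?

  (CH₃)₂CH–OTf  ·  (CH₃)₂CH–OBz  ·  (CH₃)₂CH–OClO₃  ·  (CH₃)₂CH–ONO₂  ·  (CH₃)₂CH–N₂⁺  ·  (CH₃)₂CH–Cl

(CH₃)₂CH–OBz

With the same alkyl group throughout, only the leaving group differentiates the rates.
A good leaving group is a weak base: the lower the pKₐ of its conjugate acid, the more readily it departs.
(CH₃)₂CH–N₂⁺ loses N₂: no meaningful conjugate acid; N₂ departs as an exceptionally stable neutral molecule
(CH₃)₂CH–OTf loses OTf⁻: pKₐ(CF₃SO₃H (triflic acid)) ≈ -14
(CH₃)₂CH–OClO₃ loses ClO₄⁻: pKₐ(HClO₄) ≈ -10
(CH₃)₂CH–Cl loses Cl⁻: pKₐ(HCl) ≈ -7
(CH₃)₂CH–ONO₂ loses NO₃⁻: pKₐ(HNO₃) ≈ -1.3
(CH₃)₂CH–OBz loses PhCOO⁻: pKₐ(C₆H₅COOH) ≈ 4.2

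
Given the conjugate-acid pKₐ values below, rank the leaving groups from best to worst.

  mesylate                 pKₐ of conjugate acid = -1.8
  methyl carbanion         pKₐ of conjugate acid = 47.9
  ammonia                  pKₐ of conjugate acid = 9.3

Lower conjugate-acid pKₐ ⇒ weaker base ⇒ better leaving group.
Sorting by the given values: mesylate (-1.8), ammonia (9.3), methyl carbanion (47.9).

mesylate > ammonia > methyl carbanion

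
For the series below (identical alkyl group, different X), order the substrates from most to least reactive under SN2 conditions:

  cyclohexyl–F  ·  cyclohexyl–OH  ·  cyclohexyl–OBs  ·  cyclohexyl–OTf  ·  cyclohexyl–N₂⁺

Identical carbon frameworks mean the comparison reduces to leaving-group quality.
Rank by basicity of the departing species: weakest base leaves most easily.
cyclohexyl–N₂⁺ loses N₂: no meaningful conjugate acid; N₂ departs as an exceptionally stable neutral molecule
cyclohexyl–OTf loses OTf⁻: pKₐ(CF₃SO₃H (triflic acid)) ≈ -14
cyclohexyl–OBs loses OBs⁻: pKₐ(p-BrC₆H₄SO₃H) ≈ -2.8
cyclohexyl–F loses F⁻: pKₐ(HF) ≈ 3.2
cyclohexyl–OH loses OH⁻: pKₐ(H₂O) ≈ 15.7

cyclohexyl–N₂⁺ > cyclohexyl–OTf > cyclohexyl–OBs > cyclohexyl–F > cyclohexyl–OH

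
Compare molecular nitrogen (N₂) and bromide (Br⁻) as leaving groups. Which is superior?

molecular nitrogen (N₂)

molecular nitrogen (N₂) is the better leaving group.
N₂ is the ultimate leaving group — it departs as an exceptionally stable neutral molecule, whereas bromide (Br⁻) (pKₐ(HBr) ≈ -9) is far more basic.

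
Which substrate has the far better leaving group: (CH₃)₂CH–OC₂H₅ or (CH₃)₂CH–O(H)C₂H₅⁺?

(CH₃)₂CH–O(H)C₂H₅⁺

From (CH₃)₂CH–OC₂H₅ the departing group would be CH₃CH₂O⁻ (pKₐ(CH₃CH₂OH) ≈ 16). Strong base; alkoxides do not leave unassisted.
From (CH₃)₂CH–O(H)C₂H₅⁺ the leaving group is R'OH (pKₐ(R'OH₂⁺) ≈ -2.4). Neutral; leaves from a protonated ether (an oxonium ion, R–O(H)R'⁺).
(In practice (CH₃)₂CH–O(H)C₂H₅⁺ is made from (CH₃)₂CH–OC₂H₅ by protonation with concentrated HBr, allowing neutral ethanol, rather than ethoxide, to depart.)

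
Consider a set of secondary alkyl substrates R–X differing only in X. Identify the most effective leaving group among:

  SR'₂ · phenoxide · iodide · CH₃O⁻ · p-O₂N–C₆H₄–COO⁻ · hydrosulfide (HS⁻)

iodide

The more stable X⁻ (or X) is on its own — i.e. the weaker a base it is — the better a leaving group it makes.
iodide: pKₐ(HI) ≈ -10
SR'₂: pKₐ(R'₂SH⁺) ≈ -7
p-O₂N–C₆H₄–COO⁻: pKₐ(p-nitrobenzoic acid) ≈ 3.4
hydrosulfide (HS⁻): pKₐ(H₂S) ≈ 7
phenoxide: pKₐ(C₆H₅OH (phenol)) ≈ 10
CH₃O⁻: pKₐ(CH₃OH) ≈ 15.5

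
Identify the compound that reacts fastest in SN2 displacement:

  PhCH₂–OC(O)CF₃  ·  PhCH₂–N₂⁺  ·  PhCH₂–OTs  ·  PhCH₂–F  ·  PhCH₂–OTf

With the same alkyl group throughout, only the leaving group differentiates the rates.
A good leaving group is a weak base: the lower the pKₐ of its conjugate acid, the more readily it departs.
PhCH₂–N₂⁺ loses N₂: no meaningful conjugate acid; N₂ departs as an exceptionally stable neutral molecule
PhCH₂–OTf loses OTf⁻: pKₐ(CF₃SO₃H (triflic acid)) ≈ -14
PhCH₂–OTs loses OTs⁻: pKₐ(p-CH₃C₆H₄SO₃H (TsOH)) ≈ -2.8
PhCH₂–OC(O)CF₃ loses CF₃COO⁻: pKₐ(CF₃COOH) ≈ 0.2
PhCH₂–F loses F⁻: pKₐ(HF) ≈ 3.2

PhCH₂–N₂⁺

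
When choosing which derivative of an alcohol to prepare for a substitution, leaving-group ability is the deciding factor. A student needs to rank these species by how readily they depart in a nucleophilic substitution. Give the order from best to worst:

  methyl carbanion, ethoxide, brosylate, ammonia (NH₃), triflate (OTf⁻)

A good leaving group is a weak base: the lower the pKₐ of its conjugate acid, the more readily it departs.
triflate (OTf⁻): pKₐ(CF₃SO₃H (triflic acid)) ≈ -14
brosylate: pKₐ(p-BrC₆H₄SO₃H) ≈ -2.8
ammonia (NH₃): pKₐ(NH₄⁺) ≈ 9.2
ethoxide: pKₐ(CH₃CH₂OH) ≈ 16
methyl carbanion: pKₐ(CH₄) ≈ 48

triflate (OTf⁻) > brosylate > ammonia (NH₃) > ethoxide > methyl carbanion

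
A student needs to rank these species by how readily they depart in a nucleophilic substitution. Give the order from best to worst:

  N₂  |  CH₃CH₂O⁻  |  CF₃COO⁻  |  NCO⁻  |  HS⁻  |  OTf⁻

N₂: no meaningful conjugate acid; N₂ departs as an exceptionally stable neutral molecule
OTf⁻: pKₐ(CF₃SO₃H (triflic acid)) ≈ -14
CF₃COO⁻: pKₐ(CF₃COOH) ≈ 0.2
NCO⁻: pKₐ(HOCN) ≈ 3.5
HS⁻: pKₐ(H₂S) ≈ 7
CH₃CH₂O⁻: pKₐ(CH₃CH₂OH) ≈ 16

N₂ > OTf⁻ > CF₃COO⁻ > NCO⁻ > HS⁻ > CH₃CH₂O⁻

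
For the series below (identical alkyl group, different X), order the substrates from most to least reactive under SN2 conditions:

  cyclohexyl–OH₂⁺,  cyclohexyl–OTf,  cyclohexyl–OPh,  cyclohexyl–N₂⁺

cyclohexyl–N₂⁺ > cyclohexyl–OTf > cyclohexyl–OH₂⁺ > cyclohexyl–OPh

With the same alkyl group throughout, only the leaving group differentiates the rates.
Leaving-group ability tracks the stability of the departed species; conjugate-acid pKₐ is the usual yardstick (lower pKₐ → better LG).
cyclohexyl–N₂⁺ loses N₂: no meaningful conjugate acid; N₂ departs as an exceptionally stable neutral molecule
cyclohexyl–OTf loses OTf⁻: pKₐ(CF₃SO₃H (triflic acid)) ≈ -14
cyclohexyl–OH₂⁺ loses H₂O: pKₐ(H₃O⁺) ≈ -1.7
cyclohexyl–OPh loses PhO⁻: pKₐ(C₆H₅OH (phenol)) ≈ 10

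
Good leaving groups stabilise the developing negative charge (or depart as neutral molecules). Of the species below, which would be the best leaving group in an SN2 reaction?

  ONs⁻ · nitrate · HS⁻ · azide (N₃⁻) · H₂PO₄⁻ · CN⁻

ONs⁻: pKₐ(p-O₂NC₆H₄SO₃H) ≈ -3.5
nitrate: pKₐ(HNO₃) ≈ -1.3
H₂PO₄⁻: pKₐ(H₃PO₄) ≈ 2.1
azide (N₃⁻): pKₐ(HN₃) ≈ 4.7
HS⁻: pKₐ(H₂S) ≈ 7
CN⁻: pKₐ(HCN) ≈ 9.2

ONs⁻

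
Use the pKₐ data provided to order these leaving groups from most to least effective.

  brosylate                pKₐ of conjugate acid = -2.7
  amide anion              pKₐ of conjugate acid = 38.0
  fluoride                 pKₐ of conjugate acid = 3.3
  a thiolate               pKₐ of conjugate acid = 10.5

Lower conjugate-acid pKₐ ⇒ weaker base ⇒ better leaving group.
Sorting by the given values: brosylate (-2.7), fluoride (3.3), a thiolate (10.5), amide anion (38.0).

brosylate > fluoride > a thiolate > amide anion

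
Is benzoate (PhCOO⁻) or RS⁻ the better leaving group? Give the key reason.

benzoate (PhCOO⁻) is the better leaving group.
pKₐ(C₆H₅COOH) ≈ 4.2 versus pKₐ(RSH (a thiol)) ≈ 10.5: benzoate (PhCOO⁻) is the much weaker base.
Aryl carboxylate.

benzoate (PhCOO⁻)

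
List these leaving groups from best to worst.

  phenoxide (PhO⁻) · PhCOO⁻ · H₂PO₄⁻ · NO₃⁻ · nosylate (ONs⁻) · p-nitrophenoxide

nosylate (ONs⁻) > NO₃⁻ > H₂PO₄⁻ > PhCOO⁻ > p-nitrophenoxide > phenoxide (PhO⁻)

Leaving-group ability tracks the stability of the departed species; conjugate-acid pKₐ is the usual yardstick (lower pKₐ → better LG).
nosylate (ONs⁻): pKₐ(p-O₂NC₆H₄SO₃H) ≈ -3.5
NO₃⁻: pKₐ(HNO₃) ≈ -1.3 — resonance-delocalised over three oxygens
H₂PO₄⁻: pKₐ(H₃PO₄) ≈ 2.1 — moderate base; biological leaving group after further activation
PhCOO⁻: pKₐ(C₆H₅COOH) ≈ 4.2 — aryl carboxylate
p-nitrophenoxide: pKₐ(p-nitrophenol) ≈ 7.2
phenoxide (PhO⁻): pKₐ(C₆H₅OH (phenol)) ≈ 10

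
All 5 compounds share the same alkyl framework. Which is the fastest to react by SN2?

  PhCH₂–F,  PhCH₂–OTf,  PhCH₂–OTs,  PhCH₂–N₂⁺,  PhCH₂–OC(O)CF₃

PhCH₂–N₂⁺

With the same alkyl group throughout, only the leaving group differentiates the rates.
A good leaving group is a weak base: the lower the pKₐ of its conjugate acid, the more readily it departs.
PhCH₂–N₂⁺ loses N₂: no meaningful conjugate acid; N₂ departs as an exceptionally stable neutral molecule
PhCH₂–OTf loses OTf⁻: pKₐ(CF₃SO₃H (triflic acid)) ≈ -14
PhCH₂–OTs loses OTs⁻: pKₐ(p-CH₃C₆H₄SO₃H (TsOH)) ≈ -2.8
PhCH₂–OC(O)CF₃ loses CF₃COO⁻: pKₐ(CF₃COOH) ≈ 0.2
PhCH₂–F loses F⁻: pKₐ(HF) ≈ 3.2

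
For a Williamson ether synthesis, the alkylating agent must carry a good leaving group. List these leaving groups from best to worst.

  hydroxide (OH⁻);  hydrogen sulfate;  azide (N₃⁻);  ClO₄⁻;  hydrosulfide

ClO₄⁻: pKₐ(HClO₄) ≈ -10
hydrogen sulfate: pKₐ(H₂SO₄) ≈ -3
azide (N₃⁻): pKₐ(HN₃) ≈ 4.7
hydrosulfide: pKₐ(H₂S) ≈ 7
hydroxide (OH⁻): pKₐ(H₂O) ≈ 15.7

ClO₄⁻ > hydrogen sulfate > azide (N₃⁻) > hydrosulfide > hydroxide (OH⁻)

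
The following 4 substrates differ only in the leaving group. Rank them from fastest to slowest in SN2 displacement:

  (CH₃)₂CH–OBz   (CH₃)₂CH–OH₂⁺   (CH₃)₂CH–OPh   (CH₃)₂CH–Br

Same R in every case — rank the leaving groups.
Rank by basicity of the departing species: weakest base leaves most easily.
(CH₃)₂CH–Br loses Br⁻: pKₐ(HBr) ≈ -9
(CH₃)₂CH–OH₂⁺ loses H₂O: pKₐ(H₃O⁺) ≈ -1.7
(CH₃)₂CH–OBz loses PhCOO⁻: pKₐ(C₆H₅COOH) ≈ 4.2
(CH₃)₂CH–OPh loses PhO⁻: pKₐ(C₆H₅OH (phenol)) ≈ 10

(CH₃)₂CH–Br > (CH₃)₂CH–OH₂⁺ > (CH₃)₂CH–OBz > (CH₃)₂CH–OPh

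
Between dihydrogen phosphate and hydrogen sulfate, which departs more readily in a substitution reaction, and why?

hydrogen sulfate

hydrogen sulfate is the better leaving group.
pKₐ(H₂SO₄) ≈ -3 versus pKₐ(H₃PO₄) ≈ 2.1: hydrogen sulfate is the much weaker base.
Conjugate base of a strong mineral acid.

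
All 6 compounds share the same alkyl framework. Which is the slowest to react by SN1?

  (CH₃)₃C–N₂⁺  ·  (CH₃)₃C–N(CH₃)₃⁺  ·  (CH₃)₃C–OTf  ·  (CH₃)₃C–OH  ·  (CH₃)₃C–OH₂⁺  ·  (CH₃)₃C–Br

The skeletons are identical, so relative rate is governed entirely by leaving-group ability.
The more stable X⁻ (or X) is on its own — i.e. the weaker a base it is — the better a leaving group it makes.
(CH₃)₃C–N₂⁺ loses N₂: no meaningful conjugate acid; N₂ departs as an exceptionally stable neutral molecule
(CH₃)₃C–OTf loses OTf⁻: pKₐ(CF₃SO₃H (triflic acid)) ≈ -14
(CH₃)₃C–Br loses Br⁻: pKₐ(HBr) ≈ -9
(CH₃)₃C–OH₂⁺ loses H₂O: pKₐ(H₃O⁺) ≈ -1.7
(CH₃)₃C–N(CH₃)₃⁺ loses NR'₃: pKₐ(R'₃NH⁺) ≈ 10.7
(CH₃)₃C–OH loses OH⁻: pKₐ(H₂O) ≈ 15.7

(CH₃)₃C–OH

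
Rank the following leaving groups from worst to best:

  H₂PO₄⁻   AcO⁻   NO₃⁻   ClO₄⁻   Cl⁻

AcO⁻ < H₂PO₄⁻ < NO₃⁻ < Cl⁻ < ClO₄⁻

ClO₄⁻: pKₐ(HClO₄) ≈ -10 — extremely weak base; rarely used for safety reasons
Cl⁻: pKₐ(HCl) ≈ -7 — moderately weak base
NO₃⁻: pKₐ(HNO₃) ≈ -1.3
H₂PO₄⁻: pKₐ(H₃PO₄) ≈ 2.1
AcO⁻: pKₐ(CH₃COOH) ≈ 4.8 — resonance-stabilised but still a weak base
Listed from poorest to best leaving group as asked.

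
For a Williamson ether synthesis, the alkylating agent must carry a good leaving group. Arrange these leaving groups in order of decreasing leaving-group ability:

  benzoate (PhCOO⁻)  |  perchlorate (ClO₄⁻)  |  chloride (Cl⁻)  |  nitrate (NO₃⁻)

Rank by basicity of the departing species: weakest base leaves most easily.
perchlorate (ClO₄⁻): pKₐ(HClO₄) ≈ -10
chloride (Cl⁻): pKₐ(HCl) ≈ -7
nitrate (NO₃⁻): pKₐ(HNO₃) ≈ -1.3
benzoate (PhCOO⁻): pKₐ(C₆H₅COOH) ≈ 4.2

perchlorate (ClO₄⁻) > chloride (Cl⁻) > nitrate (NO₃⁻) > benzoate (PhCOO⁻)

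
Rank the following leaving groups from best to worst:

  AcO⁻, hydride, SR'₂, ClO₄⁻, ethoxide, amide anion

ClO₄⁻ > SR'₂ > AcO⁻ > ethoxide > hydride > amide anion

ClO₄⁻: pKₐ(HClO₄) ≈ -10 — extremely weak base; rarely used for safety reasons
SR'₂: pKₐ(R'₂SH⁺) ≈ -7 — neutral; leaves from a sulfonium salt (R–SR'₂⁺)
AcO⁻: pKₐ(CH₃COOH) ≈ 4.8 — resonance-stabilised but still a weak base
ethoxide: pKₐ(CH₃CH₂OH) ≈ 16 — strong base; alkoxides do not leave unassisted
hydride: pKₐ(H₂) ≈ 36
amide anion: pKₐ(NH₃) ≈ 38 — extremely strong base; never a leaving group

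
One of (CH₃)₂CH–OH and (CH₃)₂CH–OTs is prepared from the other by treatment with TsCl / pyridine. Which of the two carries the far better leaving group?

From (CH₃)₂CH–OH the departing group would be OH⁻ (pKₐ(H₂O) ≈ 15.7). Strong base; essentially never leaves without prior activation.
From (CH₃)₂CH–OTs the leaving group is OTs⁻ (pKₐ(p-CH₃C₆H₄SO₃H (TsOH)) ≈ -2.8). Resonance-delocalised arenesulfonate.
Treatment with TsCl / pyridine works by converting the hydroxyl into a tosylate, making (CH₃)₂CH–OTs enormously more reactive.

(CH₃)₂CH–OTs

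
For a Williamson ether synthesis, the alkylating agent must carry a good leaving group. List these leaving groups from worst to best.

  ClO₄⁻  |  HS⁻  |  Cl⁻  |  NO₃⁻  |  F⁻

Leaving-group ability tracks the stability of the departed species; conjugate-acid pKₐ is the usual yardstick (lower pKₐ → better LG).
ClO₄⁻: pKₐ(HClO₄) ≈ -10
Cl⁻: pKₐ(HCl) ≈ -7 — moderately weak base
NO₃⁻: pKₐ(HNO₃) ≈ -1.3 — resonance-delocalised over three oxygens
F⁻: pKₐ(HF) ≈ 3.2 — small and strongly basic; the poor halide leaving group
HS⁻: pKₐ(H₂S) ≈ 7 — larger and more polarisable than the oxygen analogue
Listed from poorest to best leaving group as asked.

HS⁻ < F⁻ < NO₃⁻ < Cl⁻ < ClO₄⁻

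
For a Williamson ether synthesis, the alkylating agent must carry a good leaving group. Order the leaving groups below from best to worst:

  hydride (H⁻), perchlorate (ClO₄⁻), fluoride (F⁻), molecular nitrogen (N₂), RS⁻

molecular nitrogen (N₂) > perchlorate (ClO₄⁻) > fluoride (F⁻) > RS⁻ > hydride (H⁻)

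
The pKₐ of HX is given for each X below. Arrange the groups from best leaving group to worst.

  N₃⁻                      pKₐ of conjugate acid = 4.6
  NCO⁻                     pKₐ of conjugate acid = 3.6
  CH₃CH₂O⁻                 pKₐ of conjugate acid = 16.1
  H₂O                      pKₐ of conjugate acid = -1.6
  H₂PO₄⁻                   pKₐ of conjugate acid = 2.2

H₂O > H₂PO₄⁻ > NCO⁻ > N₃⁻ > CH₃CH₂O⁻

Lower conjugate-acid pKₐ ⇒ weaker base ⇒ better leaving group.
Sorting by the given values: H₂O (-1.6), H₂PO₄⁻ (2.2), NCO⁻ (3.6), N₃⁻ (4.6), CH₃CH₂O⁻ (16.1).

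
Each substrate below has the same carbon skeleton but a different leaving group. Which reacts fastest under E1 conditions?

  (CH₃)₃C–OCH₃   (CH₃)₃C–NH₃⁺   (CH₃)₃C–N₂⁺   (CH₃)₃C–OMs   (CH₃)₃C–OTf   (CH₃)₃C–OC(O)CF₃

(CH₃)₃C–N₂⁺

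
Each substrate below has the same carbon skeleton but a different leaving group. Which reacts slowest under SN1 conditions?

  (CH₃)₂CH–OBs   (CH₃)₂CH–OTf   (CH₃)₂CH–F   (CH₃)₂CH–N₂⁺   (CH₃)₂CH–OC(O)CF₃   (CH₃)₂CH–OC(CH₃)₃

(CH₃)₂CH–OC(CH₃)₃

With the same alkyl group throughout, only the leaving group differentiates the rates.
A good leaving group is a weak base: the lower the pKₐ of its conjugate acid, the more readily it departs.
(CH₃)₂CH–N₂⁺ loses N₂: no meaningful conjugate acid; N₂ departs as an exceptionally stable neutral molecule
(CH₃)₂CH–OTf loses OTf⁻: pKₐ(CF₃SO₃H (triflic acid)) ≈ -14
(CH₃)₂CH–OBs loses OBs⁻: pKₐ(p-BrC₆H₄SO₃H) ≈ -2.8
(CH₃)₂CH–OC(O)CF₃ loses CF₃COO⁻: pKₐ(CF₃COOH) ≈ 0.2
(CH₃)₂CH–F loses F⁻: pKₐ(HF) ≈ 3.2
(CH₃)₂CH–OC(CH₃)₃ loses (CH₃)₃CO⁻: pKₐ(t-BuOH) ≈ 18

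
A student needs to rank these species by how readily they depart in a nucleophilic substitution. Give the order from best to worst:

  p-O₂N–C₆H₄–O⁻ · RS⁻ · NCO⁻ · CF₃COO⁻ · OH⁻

CF₃COO⁻: pKₐ(CF₃COOH) ≈ 0.2
NCO⁻: pKₐ(HOCN) ≈ 3.5
p-O₂N–C₆H₄–O⁻: pKₐ(p-nitrophenol) ≈ 7.2
RS⁻: pKₐ(RSH (a thiol)) ≈ 10.5
OH⁻: pKₐ(H₂O) ≈ 15.7

CF₃COO⁻ > NCO⁻ > p-O₂N–C₆H₄–O⁻ > RS⁻ > OH⁻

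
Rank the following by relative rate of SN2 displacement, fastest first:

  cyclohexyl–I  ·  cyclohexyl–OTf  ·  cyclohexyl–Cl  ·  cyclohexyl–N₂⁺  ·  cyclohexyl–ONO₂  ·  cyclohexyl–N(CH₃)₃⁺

With the same alkyl group throughout, only the leaving group differentiates the rates.
The more stable X⁻ (or X) is on its own — i.e. the weaker a base it is — the better a leaving group it makes.
cyclohexyl–N₂⁺ loses N₂: no meaningful conjugate acid; N₂ departs as an exceptionally stable neutral molecule
cyclohexyl–OTf loses OTf⁻: pKₐ(CF₃SO₃H (triflic acid)) ≈ -14
cyclohexyl–I loses I⁻: pKₐ(HI) ≈ -10
cyclohexyl–Cl loses Cl⁻: pKₐ(HCl) ≈ -7
cyclohexyl–ONO₂ loses NO₃⁻: pKₐ(HNO₃) ≈ -1.3
cyclohexyl–N(CH₃)₃⁺ loses NR'₃: pKₐ(R'₃NH⁺) ≈ 10.7

cyclohexyl–N₂⁺ > cyclohexyl–OTf > cyclohexyl–I > cyclohexyl–Cl > cyclohexyl–ONO₂ > cyclohexyl–N(CH₃)₃⁺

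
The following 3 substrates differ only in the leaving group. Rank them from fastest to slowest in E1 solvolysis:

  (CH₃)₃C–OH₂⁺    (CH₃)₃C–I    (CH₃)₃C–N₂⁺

(CH₃)₃C–N₂⁺ > (CH₃)₃C–I > (CH₃)₃C–OH₂⁺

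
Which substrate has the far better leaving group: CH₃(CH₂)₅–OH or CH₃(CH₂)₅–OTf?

From CH₃(CH₂)₅–OH the departing group would be OH⁻ (pKₐ(H₂O) ≈ 15.7). Strong base; essentially never leaves without prior activation.
From CH₃(CH₂)₅–OTf the leaving group is OTf⁻ (pKₐ(CF₃SO₃H (triflic acid)) ≈ -14). Charge spread over three oxygens and a CF₃ group; the premier leaving group in synthesis.
(In practice CH₃(CH₂)₅–OTf is made from CH₃(CH₂)₅–OH by treatment with Tf₂O / 2,6-lutidine, converting the hydroxyl into a triflate.)

CH₃(CH₂)₅–OTf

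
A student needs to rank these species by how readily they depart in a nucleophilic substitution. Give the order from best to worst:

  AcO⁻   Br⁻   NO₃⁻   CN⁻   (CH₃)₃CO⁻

Br⁻ > NO₃⁻ > AcO⁻ > CN⁻ > (CH₃)₃CO⁻

Leaving-group ability tracks the stability of the departed species; conjugate-acid pKₐ is the usual yardstick (lower pKₐ → better LG).
Br⁻: pKₐ(HBr) ≈ -9
NO₃⁻: pKₐ(HNO₃) ≈ -1.3
AcO⁻: pKₐ(CH₃COOH) ≈ 4.8
CN⁻: pKₐ(HCN) ≈ 9.2
(CH₃)₃CO⁻: pKₐ(t-BuOH) ≈ 18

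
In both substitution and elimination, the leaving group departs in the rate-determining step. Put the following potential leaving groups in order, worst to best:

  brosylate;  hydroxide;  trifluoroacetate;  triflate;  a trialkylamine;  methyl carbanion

methyl carbanion < hydroxide < a trialkylamine < trifluoroacetate < brosylate < triflate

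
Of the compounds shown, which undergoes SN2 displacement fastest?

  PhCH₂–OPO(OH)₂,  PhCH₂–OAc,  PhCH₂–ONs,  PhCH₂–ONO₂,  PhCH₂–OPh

Identical carbon frameworks mean the comparison reduces to leaving-group quality.
A good leaving group is a weak base: the lower the pKₐ of its conjugate acid, the more readily it departs.
PhCH₂–ONs loses ONs⁻: pKₐ(p-O₂NC₆H₄SO₃H) ≈ -3.5
PhCH₂–ONO₂ loses NO₃⁻: pKₐ(HNO₃) ≈ -1.3
PhCH₂–OPO(OH)₂ loses H₂PO₄⁻: pKₐ(H₃PO₄) ≈ 2.1
PhCH₂–OAc loses AcO⁻: pKₐ(CH₃COOH) ≈ 4.8
PhCH₂–OPh loses PhO⁻: pKₐ(C₆H₅OH (phenol)) ≈ 10

PhCH₂–ONs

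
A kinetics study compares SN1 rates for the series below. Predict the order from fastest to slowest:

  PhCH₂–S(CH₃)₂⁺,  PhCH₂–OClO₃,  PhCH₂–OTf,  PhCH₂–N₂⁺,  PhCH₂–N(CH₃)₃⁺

PhCH₂–N₂⁺ > PhCH₂–OTf > PhCH₂–OClO₃ > PhCH₂–S(CH₃)₂⁺ > PhCH₂–N(CH₃)₃⁺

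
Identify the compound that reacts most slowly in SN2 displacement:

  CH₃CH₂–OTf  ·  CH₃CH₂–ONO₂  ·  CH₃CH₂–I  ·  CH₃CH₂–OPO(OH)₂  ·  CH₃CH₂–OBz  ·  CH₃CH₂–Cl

With the same alkyl group throughout, only the leaving group differentiates the rates.
A good leaving group is a weak base: the lower the pKₐ of its conjugate acid, the more readily it departs.
CH₃CH₂–OTf loses OTf⁻: pKₐ(CF₃SO₃H (triflic acid)) ≈ -14
CH₃CH₂–I loses I⁻: pKₐ(HI) ≈ -10
CH₃CH₂–Cl loses Cl⁻: pKₐ(HCl) ≈ -7
CH₃CH₂–ONO₂ loses NO₃⁻: pKₐ(HNO₃) ≈ -1.3
CH₃CH₂–OPO(OH)₂ loses H₂PO₄⁻: pKₐ(H₃PO₄) ≈ 2.1
CH₃CH₂–OBz loses PhCOO⁻: pKₐ(C₆H₅COOH) ≈ 4.2

CH₃CH₂–OBz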